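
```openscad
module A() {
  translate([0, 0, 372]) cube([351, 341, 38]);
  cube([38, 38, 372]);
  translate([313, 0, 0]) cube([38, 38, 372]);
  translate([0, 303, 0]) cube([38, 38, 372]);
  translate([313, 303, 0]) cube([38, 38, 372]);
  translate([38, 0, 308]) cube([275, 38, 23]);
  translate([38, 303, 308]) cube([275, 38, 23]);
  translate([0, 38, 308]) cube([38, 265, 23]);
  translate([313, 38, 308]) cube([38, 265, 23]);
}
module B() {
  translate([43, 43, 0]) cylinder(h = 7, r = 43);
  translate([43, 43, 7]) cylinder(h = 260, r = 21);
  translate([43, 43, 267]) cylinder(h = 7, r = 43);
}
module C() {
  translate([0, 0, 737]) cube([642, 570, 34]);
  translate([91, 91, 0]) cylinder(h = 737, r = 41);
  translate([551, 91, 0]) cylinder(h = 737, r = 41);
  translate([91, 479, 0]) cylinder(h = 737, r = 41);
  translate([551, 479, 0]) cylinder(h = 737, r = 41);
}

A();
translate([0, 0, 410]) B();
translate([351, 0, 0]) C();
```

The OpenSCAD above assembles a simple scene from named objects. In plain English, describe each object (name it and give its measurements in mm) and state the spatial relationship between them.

A is a simple wooden stool: a rectangular seat 351 mm (x) by 341 mm (y), 38 mm thick, top face at z = 410 mm, on four square legs, each 38×38 mm in cross-section. The legs rest on z = 0, each flush with a corner of the seat. Four stretchers, 38 mm wide and 23 mm tall, connect adjacent legs with their undersides at z = 308 mm, each running between the inner faces of the legs it joins and aligned with the legs' outer faces on the other axis.

B is a spool: two coaxial disc flanges of radius 43 mm and thickness 7 mm, joined by a core cylinder of radius 21 mm and height 260 mm. The lower flange rests on z = 0 and the three cylinders share a vertical axis.

C is a table: top 642 mm (x) × 570 mm (y), 34 mm thick, upper face at z = 771 mm, on four round legs of 82 mm diameter, each leg's bounding box inset 50 mm from the nearest pair of top edges, running from z = 0 to the bottom of the top.

The spool is on top of the stool. The table is against the stool's +x side, with their −y faces flush.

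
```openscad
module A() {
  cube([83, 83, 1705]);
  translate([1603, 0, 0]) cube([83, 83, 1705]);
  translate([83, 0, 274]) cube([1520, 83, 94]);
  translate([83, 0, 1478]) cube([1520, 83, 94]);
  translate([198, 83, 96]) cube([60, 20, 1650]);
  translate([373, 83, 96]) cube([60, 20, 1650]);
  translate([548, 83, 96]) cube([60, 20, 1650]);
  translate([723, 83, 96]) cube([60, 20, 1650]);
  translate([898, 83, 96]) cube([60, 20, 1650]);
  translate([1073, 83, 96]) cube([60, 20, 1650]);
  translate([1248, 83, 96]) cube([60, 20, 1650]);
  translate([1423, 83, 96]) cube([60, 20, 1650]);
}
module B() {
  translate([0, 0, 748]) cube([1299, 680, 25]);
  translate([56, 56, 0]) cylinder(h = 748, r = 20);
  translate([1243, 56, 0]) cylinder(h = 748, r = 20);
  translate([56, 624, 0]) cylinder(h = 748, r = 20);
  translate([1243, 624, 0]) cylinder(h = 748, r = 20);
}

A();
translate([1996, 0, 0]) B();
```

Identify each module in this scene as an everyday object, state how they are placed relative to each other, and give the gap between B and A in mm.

A is a fence section. B is a table. The table is on the floor beside the fence section on its +x side. The gap between the table and the fence section is 310 mm.

The table's nearest face is 310 mm from the fence section's +x face.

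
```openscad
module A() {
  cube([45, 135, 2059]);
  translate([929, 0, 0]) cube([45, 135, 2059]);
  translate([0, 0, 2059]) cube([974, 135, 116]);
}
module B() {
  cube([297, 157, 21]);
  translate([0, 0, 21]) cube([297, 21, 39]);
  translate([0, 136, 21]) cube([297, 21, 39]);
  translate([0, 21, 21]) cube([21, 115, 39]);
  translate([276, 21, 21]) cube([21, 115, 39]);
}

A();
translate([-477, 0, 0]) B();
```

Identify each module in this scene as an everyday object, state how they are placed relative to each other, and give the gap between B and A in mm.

A is a door frame. B is an open box. The open box is on the floor beside the door frame on its −x side. The gap between the open box and the door frame is 180 mm.

The open box's nearest face is 180 mm from the door frame's −x face.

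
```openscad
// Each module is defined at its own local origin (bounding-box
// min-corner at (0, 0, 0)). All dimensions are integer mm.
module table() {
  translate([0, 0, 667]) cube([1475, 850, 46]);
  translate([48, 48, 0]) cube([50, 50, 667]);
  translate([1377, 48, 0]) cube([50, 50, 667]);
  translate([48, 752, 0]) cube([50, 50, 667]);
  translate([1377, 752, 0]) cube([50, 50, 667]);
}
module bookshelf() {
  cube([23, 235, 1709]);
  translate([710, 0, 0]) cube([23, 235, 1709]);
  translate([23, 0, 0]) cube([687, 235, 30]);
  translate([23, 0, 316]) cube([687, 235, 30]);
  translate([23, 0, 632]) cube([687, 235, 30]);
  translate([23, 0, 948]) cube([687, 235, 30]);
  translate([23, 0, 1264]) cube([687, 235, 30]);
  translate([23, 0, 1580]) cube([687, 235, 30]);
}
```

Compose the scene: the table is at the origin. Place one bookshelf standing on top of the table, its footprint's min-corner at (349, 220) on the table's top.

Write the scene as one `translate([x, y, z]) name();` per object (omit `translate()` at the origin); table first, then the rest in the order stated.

table();
translate([349, 220, 713]) bookshelf();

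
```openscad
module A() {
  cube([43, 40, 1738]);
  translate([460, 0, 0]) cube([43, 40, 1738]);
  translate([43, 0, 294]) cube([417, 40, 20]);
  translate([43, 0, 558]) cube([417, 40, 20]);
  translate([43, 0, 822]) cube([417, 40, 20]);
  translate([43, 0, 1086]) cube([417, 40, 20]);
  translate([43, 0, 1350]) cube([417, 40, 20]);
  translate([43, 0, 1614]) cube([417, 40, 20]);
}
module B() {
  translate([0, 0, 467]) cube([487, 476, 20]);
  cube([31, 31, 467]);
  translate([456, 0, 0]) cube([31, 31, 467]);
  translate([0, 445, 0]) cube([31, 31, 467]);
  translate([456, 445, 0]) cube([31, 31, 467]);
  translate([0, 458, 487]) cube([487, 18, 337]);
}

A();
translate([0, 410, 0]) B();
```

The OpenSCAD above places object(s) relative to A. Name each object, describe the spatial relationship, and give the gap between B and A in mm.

A is a ladder. B is a chair. The chair is on the floor beside the ladder on its +y side. The gap between the chair and the ladder is 370 mm.

The chair's nearest face is 370 mm from the ladder's +y face.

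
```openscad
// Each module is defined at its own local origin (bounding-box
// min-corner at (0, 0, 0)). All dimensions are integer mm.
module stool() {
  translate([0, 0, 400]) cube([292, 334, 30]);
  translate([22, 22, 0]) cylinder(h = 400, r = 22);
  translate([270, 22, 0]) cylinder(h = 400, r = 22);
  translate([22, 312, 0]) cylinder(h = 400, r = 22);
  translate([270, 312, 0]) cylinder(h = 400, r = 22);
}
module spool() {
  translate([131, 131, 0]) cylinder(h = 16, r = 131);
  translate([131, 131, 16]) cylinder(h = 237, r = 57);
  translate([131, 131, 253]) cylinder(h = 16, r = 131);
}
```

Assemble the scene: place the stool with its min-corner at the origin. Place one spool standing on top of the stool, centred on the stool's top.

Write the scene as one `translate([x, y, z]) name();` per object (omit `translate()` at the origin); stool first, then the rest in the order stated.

stool();
translate([15, 36, 430]) spool();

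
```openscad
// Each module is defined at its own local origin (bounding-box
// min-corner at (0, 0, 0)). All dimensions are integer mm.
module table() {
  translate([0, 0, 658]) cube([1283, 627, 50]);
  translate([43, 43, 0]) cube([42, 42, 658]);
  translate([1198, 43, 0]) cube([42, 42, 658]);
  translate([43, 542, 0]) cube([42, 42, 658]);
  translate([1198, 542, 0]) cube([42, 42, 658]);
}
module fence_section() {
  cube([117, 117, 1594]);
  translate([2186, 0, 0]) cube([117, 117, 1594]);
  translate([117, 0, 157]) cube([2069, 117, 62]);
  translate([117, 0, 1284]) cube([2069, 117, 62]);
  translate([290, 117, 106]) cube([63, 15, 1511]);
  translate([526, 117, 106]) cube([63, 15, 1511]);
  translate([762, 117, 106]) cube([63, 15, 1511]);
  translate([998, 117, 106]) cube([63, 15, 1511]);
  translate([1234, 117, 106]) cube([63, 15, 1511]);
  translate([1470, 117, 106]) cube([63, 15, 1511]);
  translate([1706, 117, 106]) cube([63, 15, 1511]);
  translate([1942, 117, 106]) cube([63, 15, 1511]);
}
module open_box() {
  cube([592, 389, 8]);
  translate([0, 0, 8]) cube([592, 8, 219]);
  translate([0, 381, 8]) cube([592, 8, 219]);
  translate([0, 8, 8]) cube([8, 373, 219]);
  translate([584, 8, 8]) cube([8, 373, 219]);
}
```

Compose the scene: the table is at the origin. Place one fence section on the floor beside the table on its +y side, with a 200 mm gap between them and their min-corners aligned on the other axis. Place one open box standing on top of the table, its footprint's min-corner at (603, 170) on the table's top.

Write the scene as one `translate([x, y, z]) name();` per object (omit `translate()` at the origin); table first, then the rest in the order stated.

table();
translate([0, 827, 0]) fence_section();
translate([603, 170, 708]) open_box();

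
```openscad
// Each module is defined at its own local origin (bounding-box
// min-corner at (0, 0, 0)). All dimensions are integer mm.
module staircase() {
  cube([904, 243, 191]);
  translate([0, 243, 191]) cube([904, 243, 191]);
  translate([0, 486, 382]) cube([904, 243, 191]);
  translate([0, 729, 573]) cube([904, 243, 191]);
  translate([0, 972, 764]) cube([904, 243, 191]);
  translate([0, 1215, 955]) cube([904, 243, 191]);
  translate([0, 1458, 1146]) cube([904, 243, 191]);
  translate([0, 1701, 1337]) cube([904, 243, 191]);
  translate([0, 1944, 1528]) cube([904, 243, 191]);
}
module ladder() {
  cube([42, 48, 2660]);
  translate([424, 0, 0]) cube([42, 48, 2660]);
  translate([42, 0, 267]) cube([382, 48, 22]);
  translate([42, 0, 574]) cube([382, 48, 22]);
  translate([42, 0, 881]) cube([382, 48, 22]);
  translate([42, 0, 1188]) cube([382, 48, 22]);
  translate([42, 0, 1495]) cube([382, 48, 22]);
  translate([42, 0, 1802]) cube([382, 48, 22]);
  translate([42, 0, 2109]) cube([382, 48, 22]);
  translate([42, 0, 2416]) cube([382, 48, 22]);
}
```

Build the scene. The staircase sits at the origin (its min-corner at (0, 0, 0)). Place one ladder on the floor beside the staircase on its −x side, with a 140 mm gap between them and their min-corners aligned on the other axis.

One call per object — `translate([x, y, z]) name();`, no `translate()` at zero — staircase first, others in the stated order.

staircase();
translate([-606, 0, 0]) ladder();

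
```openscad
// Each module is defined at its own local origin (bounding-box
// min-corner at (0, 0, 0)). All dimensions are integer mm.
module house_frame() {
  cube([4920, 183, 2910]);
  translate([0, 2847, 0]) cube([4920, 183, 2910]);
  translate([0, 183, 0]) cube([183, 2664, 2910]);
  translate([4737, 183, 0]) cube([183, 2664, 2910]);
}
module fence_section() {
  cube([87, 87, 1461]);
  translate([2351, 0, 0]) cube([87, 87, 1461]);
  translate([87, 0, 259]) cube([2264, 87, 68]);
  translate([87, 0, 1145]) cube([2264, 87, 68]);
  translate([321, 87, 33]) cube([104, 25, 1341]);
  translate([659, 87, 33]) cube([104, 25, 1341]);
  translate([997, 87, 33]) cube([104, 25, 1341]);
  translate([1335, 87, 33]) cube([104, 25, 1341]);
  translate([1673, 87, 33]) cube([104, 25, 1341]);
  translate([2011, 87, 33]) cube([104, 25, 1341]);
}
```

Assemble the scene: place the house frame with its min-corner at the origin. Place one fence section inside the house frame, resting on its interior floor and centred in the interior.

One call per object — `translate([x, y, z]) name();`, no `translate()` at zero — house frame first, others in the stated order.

house_frame();
translate([1241, 1459, 0]) fence_section();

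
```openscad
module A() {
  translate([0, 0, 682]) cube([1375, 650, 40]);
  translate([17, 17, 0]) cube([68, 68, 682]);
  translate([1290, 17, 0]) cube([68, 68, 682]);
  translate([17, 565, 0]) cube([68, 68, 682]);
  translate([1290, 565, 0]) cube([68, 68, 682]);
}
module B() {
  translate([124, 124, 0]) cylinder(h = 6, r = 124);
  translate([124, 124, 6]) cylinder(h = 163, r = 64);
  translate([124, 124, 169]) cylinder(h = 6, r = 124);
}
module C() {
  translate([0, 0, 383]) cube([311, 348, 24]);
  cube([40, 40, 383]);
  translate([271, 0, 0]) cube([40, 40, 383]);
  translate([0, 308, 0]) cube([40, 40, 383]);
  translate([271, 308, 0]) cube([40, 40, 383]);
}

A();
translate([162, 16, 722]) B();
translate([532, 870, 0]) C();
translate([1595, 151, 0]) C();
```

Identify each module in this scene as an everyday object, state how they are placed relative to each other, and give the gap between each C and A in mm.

A is a table. B is a spool. C is a stool. The spool is on top of the table. Two stools sit around the table at the +y, +x sides. The gap between each stool and the table is 220 mm.

Each stool's nearest face is 220 mm from the table's bounding box.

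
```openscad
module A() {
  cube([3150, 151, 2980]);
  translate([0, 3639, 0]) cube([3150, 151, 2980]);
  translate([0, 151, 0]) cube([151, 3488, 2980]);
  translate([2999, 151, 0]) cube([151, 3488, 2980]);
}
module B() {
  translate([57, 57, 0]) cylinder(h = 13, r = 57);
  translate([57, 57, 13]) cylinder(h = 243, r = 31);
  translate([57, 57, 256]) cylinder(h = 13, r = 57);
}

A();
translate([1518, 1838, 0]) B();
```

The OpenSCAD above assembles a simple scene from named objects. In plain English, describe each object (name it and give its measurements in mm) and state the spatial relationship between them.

A is the wall frame of a small rectangular building: four walls, each 2980 mm tall and 151 mm thick, enclosing a footprint 3150 mm (x) by 3790 mm (y) outside-to-outside, with no floor or roof. The front and back walls (the −y and +y sides) span the full width; the two side walls fit between them.

B is a spool: two coaxial disc flanges of radius 57 mm and thickness 13 mm, joined by a core cylinder of radius 31 mm and height 243 mm. The lower flange rests on z = 0 and the three cylinders share a vertical axis.

The spool sits inside the house frame, centred.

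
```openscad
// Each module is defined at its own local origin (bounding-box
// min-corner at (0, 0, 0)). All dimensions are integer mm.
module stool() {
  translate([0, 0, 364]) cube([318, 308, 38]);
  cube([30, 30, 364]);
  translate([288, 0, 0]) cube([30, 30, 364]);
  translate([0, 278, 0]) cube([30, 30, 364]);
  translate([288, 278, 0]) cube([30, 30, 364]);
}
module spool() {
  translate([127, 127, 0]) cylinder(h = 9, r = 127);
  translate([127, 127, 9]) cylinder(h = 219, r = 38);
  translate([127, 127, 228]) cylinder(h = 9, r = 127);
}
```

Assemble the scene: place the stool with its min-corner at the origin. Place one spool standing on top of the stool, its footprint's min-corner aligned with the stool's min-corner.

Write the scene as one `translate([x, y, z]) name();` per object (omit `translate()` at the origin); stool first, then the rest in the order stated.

stool();
translate([0, 0, 402]) spool();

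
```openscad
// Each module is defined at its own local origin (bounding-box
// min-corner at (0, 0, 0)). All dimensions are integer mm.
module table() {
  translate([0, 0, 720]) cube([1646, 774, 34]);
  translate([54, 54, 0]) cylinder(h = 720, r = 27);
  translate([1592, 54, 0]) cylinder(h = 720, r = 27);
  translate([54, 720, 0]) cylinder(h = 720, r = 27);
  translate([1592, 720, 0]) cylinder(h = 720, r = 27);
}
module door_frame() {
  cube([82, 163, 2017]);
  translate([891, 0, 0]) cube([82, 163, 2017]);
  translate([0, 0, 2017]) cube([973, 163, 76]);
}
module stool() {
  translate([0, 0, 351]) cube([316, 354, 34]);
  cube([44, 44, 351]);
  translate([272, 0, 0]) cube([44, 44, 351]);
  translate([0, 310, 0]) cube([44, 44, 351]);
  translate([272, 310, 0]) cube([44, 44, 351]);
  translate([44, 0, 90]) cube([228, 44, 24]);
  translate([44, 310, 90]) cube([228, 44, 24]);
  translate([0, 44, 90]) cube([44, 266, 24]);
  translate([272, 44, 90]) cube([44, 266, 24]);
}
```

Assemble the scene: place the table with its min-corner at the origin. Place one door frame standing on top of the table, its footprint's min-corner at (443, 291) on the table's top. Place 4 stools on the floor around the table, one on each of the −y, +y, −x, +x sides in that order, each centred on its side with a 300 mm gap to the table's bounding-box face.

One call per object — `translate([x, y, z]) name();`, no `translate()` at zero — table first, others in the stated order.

table();
translate([443, 291, 754]) door_frame();
translate([665, -654, 0]) stool();
translate([665, 1074, 0]) stool();
translate([-616, 210, 0]) stool();
translate([1946, 210, 0]) stool();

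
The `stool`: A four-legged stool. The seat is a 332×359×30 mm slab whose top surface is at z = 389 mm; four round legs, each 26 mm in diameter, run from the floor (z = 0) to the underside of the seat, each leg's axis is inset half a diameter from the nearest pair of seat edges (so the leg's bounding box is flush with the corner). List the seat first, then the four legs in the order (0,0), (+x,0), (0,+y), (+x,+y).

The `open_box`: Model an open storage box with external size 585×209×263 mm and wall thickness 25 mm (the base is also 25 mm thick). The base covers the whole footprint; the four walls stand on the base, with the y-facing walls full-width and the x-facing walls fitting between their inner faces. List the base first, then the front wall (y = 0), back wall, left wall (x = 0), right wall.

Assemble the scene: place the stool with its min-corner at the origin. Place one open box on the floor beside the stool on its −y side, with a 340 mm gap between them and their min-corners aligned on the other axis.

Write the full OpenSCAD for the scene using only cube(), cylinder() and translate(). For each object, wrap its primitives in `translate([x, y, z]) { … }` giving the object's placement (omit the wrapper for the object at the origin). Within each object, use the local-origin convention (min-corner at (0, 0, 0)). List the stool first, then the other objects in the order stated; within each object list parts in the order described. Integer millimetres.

translate([0, 0, 359]) cube([332, 359, 30]);
translate([13, 13, 0]) cylinder(h = 359, r = 13);
translate([319, 13, 0]) cylinder(h = 359, r = 13);
translate([13, 346, 0]) cylinder(h = 359, r = 13);
translate([319, 346, 0]) cylinder(h = 359, r = 13);
translate([0, -549, 0]) {
  cube([585, 209, 25]);
  translate([0, 0, 25]) cube([585, 25, 238]);
  translate([0, 184, 25]) cube([585, 25, 238]);
  translate([0, 25, 25]) cube([25, 159, 238]);
  translate([560, 25, 25]) cube([25, 159, 238]);
}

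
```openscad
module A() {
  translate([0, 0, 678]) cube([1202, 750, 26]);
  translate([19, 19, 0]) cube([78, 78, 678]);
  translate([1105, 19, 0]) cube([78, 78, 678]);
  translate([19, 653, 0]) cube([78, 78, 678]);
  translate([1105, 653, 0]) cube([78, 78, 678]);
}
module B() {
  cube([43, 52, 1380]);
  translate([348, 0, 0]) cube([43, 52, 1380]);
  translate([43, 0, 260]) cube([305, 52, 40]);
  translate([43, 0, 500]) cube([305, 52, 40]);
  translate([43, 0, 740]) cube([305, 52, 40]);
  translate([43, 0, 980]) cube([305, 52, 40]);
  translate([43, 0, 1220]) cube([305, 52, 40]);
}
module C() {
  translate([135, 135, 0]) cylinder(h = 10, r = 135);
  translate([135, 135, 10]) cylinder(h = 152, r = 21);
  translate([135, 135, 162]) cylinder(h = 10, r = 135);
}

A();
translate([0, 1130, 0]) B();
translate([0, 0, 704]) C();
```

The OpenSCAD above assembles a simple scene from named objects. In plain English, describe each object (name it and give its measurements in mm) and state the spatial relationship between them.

A is a table: top 1202 mm (x) × 750 mm (y), 26 mm thick, upper face at z = 704 mm, on four 78×78 mm square legs, each inset 19 mm from the nearest pair of top edges, running from z = 0 to the bottom of the top.

B is a straight ladder. Two 43×52 mm vertical rails, 1380 mm tall, stand 391 mm apart (outside-to-outside) with their front faces coplanar on the −y side. 5 rungs, each 52 mm deep and 40 mm tall, span between the inner faces of the rails, front faces flush with the rails. The lowest rung's underside is at z = 260 mm and rungs are spaced 240 mm apart (underside to underside).

C is a spool: two coaxial disc flanges of radius 135 mm and thickness 10 mm, joined by a core cylinder of radius 21 mm and height 152 mm. The lower flange rests on z = 0 and the three cylinders share a vertical axis.

The ladder is on the floor beside the table on its +y side. The spool is on top of the table.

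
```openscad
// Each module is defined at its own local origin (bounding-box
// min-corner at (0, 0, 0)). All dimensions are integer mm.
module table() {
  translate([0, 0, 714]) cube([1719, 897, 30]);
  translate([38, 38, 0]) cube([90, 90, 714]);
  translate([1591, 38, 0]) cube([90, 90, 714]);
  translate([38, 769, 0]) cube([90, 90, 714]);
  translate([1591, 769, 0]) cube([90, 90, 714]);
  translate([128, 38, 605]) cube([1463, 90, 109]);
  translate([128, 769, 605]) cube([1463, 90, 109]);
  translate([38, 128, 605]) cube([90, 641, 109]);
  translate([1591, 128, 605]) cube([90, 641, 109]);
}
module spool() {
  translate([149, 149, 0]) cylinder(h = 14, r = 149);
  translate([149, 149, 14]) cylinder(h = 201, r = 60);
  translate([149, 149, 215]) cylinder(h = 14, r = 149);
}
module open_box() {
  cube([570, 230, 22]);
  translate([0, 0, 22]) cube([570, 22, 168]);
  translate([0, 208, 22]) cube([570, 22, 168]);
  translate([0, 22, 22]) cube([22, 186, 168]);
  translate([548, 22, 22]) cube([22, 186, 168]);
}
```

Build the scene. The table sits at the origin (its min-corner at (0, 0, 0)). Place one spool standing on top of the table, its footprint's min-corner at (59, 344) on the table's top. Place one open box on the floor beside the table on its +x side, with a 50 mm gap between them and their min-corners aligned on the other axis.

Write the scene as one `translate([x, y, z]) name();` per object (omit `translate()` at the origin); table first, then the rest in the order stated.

table();
translate([59, 344, 744]) spool();
translate([1769, 0, 0]) open_box();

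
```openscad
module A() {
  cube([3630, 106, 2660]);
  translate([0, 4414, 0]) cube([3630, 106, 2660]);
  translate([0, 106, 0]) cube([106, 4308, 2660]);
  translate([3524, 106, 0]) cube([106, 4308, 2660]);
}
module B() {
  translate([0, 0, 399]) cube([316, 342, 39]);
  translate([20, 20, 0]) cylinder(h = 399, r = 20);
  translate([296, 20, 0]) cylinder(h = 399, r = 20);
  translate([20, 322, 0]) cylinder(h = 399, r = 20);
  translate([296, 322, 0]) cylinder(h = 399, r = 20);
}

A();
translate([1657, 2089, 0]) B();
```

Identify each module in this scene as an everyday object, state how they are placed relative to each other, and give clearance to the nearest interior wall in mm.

A is a house frame. B is a stool. The stool sits inside the house frame, centred. The clearance to the nearest interior wall is 1551 mm.

Clearances: x = 1551, y = 1983; minimum 1551 mm.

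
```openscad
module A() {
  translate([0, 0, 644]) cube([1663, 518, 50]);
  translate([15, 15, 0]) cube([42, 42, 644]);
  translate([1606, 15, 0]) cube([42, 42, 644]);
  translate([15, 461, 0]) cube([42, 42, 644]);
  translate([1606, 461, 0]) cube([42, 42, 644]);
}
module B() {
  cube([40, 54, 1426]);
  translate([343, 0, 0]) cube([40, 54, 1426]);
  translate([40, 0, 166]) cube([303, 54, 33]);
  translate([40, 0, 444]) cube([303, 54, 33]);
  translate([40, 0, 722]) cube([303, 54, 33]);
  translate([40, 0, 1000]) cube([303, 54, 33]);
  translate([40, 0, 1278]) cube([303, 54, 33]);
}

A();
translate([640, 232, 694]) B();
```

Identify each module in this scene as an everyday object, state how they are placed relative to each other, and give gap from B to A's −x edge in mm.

The ladder's min-x is at 640; the table's min-x is 0; gap = 640 mm.

A is a table. B is a ladder. The ladder is on top of the table, centred. The gap from the ladder to the table's −x edge is 640 mm.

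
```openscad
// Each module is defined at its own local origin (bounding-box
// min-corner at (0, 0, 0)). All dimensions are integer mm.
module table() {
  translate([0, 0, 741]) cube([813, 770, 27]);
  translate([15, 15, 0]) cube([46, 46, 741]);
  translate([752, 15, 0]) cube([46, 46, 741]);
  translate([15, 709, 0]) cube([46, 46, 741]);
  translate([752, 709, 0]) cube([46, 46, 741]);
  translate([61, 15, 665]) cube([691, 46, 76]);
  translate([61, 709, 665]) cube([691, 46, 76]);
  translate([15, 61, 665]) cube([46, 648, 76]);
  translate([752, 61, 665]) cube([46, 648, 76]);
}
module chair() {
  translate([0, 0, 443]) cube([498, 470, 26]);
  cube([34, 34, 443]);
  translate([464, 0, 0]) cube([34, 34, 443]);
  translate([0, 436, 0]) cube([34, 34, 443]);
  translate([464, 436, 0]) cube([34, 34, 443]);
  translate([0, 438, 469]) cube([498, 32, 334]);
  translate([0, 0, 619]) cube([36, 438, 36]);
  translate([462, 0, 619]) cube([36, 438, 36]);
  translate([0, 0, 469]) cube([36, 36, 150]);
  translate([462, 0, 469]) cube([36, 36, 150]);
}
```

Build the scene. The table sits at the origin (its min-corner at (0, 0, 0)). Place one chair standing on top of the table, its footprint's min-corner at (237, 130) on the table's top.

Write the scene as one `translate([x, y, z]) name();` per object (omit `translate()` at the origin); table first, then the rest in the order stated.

table();
translate([237, 130, 768]) chair();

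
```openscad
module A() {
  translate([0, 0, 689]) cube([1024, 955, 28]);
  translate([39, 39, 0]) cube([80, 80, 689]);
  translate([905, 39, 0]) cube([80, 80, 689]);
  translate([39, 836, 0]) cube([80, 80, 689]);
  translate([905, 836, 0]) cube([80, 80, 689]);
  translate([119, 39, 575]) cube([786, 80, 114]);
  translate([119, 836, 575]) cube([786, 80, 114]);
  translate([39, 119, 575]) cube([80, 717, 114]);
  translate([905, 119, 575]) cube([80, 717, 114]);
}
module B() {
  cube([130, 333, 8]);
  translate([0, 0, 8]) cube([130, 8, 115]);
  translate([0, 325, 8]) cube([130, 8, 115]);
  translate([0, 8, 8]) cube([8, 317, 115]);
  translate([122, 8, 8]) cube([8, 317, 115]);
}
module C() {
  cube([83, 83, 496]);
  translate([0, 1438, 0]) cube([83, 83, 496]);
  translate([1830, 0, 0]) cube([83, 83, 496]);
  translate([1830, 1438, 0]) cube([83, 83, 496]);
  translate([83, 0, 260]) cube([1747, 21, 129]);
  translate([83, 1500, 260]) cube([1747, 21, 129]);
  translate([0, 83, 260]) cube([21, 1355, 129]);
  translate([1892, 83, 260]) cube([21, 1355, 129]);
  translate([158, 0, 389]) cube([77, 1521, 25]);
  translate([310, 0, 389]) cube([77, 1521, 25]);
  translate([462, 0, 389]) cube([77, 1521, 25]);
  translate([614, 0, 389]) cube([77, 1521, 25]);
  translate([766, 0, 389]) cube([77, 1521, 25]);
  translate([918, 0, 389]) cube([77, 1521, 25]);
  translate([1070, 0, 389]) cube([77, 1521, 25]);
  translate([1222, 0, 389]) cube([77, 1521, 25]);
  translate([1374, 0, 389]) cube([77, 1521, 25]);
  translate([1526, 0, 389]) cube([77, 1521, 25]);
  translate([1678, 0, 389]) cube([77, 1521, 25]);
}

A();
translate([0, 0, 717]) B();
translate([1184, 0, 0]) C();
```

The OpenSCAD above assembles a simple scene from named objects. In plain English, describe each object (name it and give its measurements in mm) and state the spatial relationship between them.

A is a table: top 1024 mm (x) × 955 mm (y), 28 mm thick, upper face at z = 717 mm, on four 80×80 mm square legs, each inset 39 mm from the nearest pair of top edges, running from z = 0 to the bottom of the top. Four apron rails, 80 mm thick and 114 mm tall, run between adjacent legs with their top edges flush with the underside of the top and their outer faces flush with the legs' outer faces.

B is an open storage box with external size 130×333×123 mm and wall thickness 8 mm (the base is also 8 mm thick). The base covers the whole footprint; the four walls stand on the base, with the y-facing walls full-width and the x-facing walls fitting between their inner faces.

C is a bed frame 1913 mm long (x) by 1521 mm wide (y). Four 83×83 mm corner posts, 496 mm tall, at the corners of the footprint. Four rails of 21 mm thickness and 129 mm height run between adjacent posts with their undersides at z = 260 mm, their outer faces flush with the outside of the frame (the two x-running rails run between the posts' inner faces; the two y-running rails run between the posts' inner faces). 11 slats, each 77 mm wide (x) and 25 mm thick, lie across the top of the two x-running rails, running the full 1521 mm width of the frame in y; the slats are evenly spaced along x between the inner faces of the end posts with equal gaps (rounded down to the nearest mm) at the −x end and between each pair — any rounding remainder accumulates at the +x end.

The open box is on top of the table. The bed frame is on the floor beside the table on its +x side.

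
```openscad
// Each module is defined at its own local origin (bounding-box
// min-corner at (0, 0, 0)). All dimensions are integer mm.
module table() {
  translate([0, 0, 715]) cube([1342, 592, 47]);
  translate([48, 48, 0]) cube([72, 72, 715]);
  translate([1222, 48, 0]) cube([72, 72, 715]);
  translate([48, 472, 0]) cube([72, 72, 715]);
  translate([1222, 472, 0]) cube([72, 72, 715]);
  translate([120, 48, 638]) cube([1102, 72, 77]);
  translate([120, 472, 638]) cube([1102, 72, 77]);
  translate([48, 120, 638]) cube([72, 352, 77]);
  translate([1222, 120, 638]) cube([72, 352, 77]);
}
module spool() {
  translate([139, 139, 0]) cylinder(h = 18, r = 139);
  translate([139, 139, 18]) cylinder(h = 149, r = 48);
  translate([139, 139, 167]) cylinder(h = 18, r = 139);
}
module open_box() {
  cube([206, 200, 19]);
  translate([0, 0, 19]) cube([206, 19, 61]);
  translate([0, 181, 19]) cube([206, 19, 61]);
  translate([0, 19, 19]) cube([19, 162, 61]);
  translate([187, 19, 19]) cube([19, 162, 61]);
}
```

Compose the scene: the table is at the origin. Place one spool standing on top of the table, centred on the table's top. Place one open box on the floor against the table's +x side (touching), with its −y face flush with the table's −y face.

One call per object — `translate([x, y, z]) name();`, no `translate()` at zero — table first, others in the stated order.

table();
translate([532, 157, 762]) spool();
translate([1342, 0, 0]) open_box();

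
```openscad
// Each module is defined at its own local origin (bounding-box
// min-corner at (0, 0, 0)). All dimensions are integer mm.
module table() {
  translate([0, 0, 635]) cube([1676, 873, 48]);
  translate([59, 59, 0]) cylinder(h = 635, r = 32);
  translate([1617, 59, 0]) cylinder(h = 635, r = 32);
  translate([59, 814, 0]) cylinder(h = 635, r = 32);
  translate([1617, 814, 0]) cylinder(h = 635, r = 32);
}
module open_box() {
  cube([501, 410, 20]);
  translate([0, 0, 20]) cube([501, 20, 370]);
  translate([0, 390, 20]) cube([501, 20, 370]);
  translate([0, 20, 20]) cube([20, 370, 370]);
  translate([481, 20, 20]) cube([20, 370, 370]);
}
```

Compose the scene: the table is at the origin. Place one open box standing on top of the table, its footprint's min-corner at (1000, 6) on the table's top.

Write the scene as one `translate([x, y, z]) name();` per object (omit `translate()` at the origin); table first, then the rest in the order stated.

table();
translate([1000, 6, 683]) open_box();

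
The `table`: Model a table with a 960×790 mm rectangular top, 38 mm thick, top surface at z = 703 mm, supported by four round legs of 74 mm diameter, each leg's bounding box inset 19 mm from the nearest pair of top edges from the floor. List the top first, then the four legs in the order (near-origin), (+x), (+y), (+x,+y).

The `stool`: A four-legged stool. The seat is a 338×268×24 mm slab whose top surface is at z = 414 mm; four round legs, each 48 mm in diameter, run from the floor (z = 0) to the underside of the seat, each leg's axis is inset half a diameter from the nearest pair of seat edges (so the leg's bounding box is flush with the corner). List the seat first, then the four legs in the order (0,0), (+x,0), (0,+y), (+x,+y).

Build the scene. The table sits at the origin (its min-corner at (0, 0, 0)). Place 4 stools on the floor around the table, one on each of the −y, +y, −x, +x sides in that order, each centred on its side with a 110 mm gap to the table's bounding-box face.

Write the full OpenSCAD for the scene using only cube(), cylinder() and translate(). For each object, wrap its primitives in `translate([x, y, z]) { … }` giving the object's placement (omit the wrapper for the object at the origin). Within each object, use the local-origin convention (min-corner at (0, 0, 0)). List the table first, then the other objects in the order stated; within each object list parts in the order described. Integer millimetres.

translate([0, 0, 665]) cube([960, 790, 38]);
translate([56, 56, 0]) cylinder(h = 665, r = 37);
translate([904, 56, 0]) cylinder(h = 665, r = 37);
translate([56, 734, 0]) cylinder(h = 665, r = 37);
translate([904, 734, 0]) cylinder(h = 665, r = 37);
translate([311, -378, 0]) {
  translate([0, 0, 390]) cube([338, 268, 24]);
  translate([24, 24, 0]) cylinder(h = 390, r = 24);
  translate([314, 24, 0]) cylinder(h = 390, r = 24);
  translate([24, 244, 0]) cylinder(h = 390, r = 24);
  translate([314, 244, 0]) cylinder(h = 390, r = 24);
}
translate([311, 900, 0]) {
  translate([0, 0, 390]) cube([338, 268, 24]);
  translate([24, 24, 0]) cylinder(h = 390, r = 24);
  translate([314, 24, 0]) cylinder(h = 390, r = 24);
  translate([24, 244, 0]) cylinder(h = 390, r = 24);
  translate([314, 244, 0]) cylinder(h = 390, r = 24);
}
translate([-448, 261, 0]) {
  translate([0, 0, 390]) cube([338, 268, 24]);
  translate([24, 24, 0]) cylinder(h = 390, r = 24);
  translate([314, 24, 0]) cylinder(h = 390, r = 24);
  translate([24, 244, 0]) cylinder(h = 390, r = 24);
  translate([314, 244, 0]) cylinder(h = 390, r = 24);
}
translate([1070, 261, 0]) {
  translate([0, 0, 390]) cube([338, 268, 24]);
  translate([24, 24, 0]) cylinder(h = 390, r = 24);
  translate([314, 24, 0]) cylinder(h = 390, r = 24);
  translate([24, 244, 0]) cylinder(h = 390, r = 24);
  translate([314, 244, 0]) cylinder(h = 390, r = 24);
}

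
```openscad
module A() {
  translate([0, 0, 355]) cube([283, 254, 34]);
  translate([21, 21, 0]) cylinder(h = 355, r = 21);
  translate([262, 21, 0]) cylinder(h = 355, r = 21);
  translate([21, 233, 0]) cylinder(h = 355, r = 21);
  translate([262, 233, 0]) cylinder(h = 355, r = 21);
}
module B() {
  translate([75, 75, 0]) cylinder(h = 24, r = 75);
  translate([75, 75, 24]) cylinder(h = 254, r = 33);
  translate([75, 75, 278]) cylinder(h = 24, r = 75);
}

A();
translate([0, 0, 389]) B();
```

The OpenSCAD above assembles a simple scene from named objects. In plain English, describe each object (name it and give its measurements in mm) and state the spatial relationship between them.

A is a simple wooden stool: a rectangular seat 283 mm (x) by 254 mm (y), 34 mm thick, top face at z = 389 mm, on four round legs, each 42 mm in diameter. The legs rest on z = 0, each leg's axis is inset half a diameter from the nearest pair of seat edges (so the leg's bounding box is flush with the corner).

B is a spool: two coaxial disc flanges of radius 75 mm and thickness 24 mm, joined by a core cylinder of radius 33 mm and height 254 mm. The lower flange rests on z = 0 and the three cylinders share a vertical axis.

The spool is on top of the stool.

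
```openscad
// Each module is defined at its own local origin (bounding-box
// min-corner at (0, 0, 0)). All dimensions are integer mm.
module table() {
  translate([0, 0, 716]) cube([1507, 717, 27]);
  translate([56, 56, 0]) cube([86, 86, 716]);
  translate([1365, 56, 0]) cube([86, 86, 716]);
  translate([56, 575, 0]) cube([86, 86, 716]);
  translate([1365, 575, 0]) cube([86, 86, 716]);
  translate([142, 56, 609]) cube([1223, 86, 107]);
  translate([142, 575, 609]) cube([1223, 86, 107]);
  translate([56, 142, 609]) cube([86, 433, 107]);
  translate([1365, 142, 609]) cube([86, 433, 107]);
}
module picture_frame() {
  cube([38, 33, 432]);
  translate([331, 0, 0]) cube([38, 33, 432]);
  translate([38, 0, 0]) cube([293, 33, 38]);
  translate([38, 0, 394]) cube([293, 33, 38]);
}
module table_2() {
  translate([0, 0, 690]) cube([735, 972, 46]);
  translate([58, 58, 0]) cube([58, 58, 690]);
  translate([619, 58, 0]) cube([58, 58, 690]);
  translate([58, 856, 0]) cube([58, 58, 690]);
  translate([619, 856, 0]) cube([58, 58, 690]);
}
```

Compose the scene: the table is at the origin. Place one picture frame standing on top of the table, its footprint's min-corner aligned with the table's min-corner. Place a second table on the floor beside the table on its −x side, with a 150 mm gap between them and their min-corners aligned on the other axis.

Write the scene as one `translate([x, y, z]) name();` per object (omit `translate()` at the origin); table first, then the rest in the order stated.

table();
translate([0, 0, 743]) picture_frame();
translate([-885, 0, 0]) table_2();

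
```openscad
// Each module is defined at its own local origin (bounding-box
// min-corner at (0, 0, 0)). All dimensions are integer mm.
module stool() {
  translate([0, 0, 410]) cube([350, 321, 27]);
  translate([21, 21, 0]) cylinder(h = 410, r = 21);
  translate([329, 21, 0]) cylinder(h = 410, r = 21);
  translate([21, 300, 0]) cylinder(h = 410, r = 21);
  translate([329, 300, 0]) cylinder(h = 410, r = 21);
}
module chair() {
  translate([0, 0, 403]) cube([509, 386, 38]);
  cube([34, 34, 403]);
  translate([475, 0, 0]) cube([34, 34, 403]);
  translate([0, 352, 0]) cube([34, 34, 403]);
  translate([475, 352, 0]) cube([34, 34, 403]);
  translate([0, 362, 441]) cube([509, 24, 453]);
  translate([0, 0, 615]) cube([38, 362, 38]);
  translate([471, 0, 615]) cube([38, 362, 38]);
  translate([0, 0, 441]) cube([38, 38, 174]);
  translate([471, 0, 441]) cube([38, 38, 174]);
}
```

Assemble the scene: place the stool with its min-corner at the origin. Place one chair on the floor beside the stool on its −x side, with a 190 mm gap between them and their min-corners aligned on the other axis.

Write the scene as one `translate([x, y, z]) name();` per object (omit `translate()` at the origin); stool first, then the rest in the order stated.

stool();
translate([-699, 0, 0]) chair();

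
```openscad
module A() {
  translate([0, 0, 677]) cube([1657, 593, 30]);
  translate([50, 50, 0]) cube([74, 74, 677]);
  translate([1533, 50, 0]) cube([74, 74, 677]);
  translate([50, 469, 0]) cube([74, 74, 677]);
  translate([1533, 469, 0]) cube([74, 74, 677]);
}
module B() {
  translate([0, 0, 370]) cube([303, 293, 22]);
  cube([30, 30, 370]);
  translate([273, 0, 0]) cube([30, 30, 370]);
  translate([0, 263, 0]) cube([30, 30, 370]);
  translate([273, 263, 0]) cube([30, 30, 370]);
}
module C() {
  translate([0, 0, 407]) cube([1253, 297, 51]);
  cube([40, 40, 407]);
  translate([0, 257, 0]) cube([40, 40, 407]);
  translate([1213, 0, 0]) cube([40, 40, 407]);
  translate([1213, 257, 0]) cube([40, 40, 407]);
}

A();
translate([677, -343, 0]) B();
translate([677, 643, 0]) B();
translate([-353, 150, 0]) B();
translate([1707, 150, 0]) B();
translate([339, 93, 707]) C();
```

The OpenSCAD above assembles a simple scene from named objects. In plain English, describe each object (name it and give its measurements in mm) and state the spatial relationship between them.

A is a table: top 1657 mm (x) × 593 mm (y), 30 mm thick, upper face at z = 707 mm, on four 74×74 mm square legs, each inset 50 mm from the nearest pair of top edges, running from z = 0 to the bottom of the top.

B is a simple wooden stool: a rectangular seat 303 mm (x) by 293 mm (y), 22 mm thick, top face at z = 392 mm, on four square legs, each 30×30 mm in cross-section. The legs rest on z = 0, each flush with a corner of the seat.

C is a bench: a 1253×297 mm seat slab, 51 mm thick, top at z = 458 mm, on four 40×40 mm square legs flush with the seat corners and standing on z = 0.

Four stools sit around the table at the −y, +y, −x, +x sides. The bench is on top of the table.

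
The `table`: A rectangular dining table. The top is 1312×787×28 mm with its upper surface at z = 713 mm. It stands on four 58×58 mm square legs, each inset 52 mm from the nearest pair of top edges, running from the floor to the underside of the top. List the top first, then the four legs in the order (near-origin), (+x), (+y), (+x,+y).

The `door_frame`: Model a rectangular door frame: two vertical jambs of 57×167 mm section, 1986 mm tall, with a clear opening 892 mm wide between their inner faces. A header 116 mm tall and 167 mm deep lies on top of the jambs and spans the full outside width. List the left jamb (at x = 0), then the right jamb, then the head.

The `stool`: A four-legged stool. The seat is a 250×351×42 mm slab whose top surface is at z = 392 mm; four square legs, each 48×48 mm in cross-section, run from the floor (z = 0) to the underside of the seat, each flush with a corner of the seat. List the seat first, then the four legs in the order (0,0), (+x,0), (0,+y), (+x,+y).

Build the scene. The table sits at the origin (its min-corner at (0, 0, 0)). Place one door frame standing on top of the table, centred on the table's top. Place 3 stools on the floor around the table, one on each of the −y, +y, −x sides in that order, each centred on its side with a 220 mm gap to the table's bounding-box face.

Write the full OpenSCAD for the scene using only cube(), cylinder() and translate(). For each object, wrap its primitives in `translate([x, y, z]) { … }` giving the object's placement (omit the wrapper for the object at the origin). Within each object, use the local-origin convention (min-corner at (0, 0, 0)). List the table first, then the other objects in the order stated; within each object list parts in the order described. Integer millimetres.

translate([0, 0, 685]) cube([1312, 787, 28]);
translate([52, 52, 0]) cube([58, 58, 685]);
translate([1202, 52, 0]) cube([58, 58, 685]);
translate([52, 677, 0]) cube([58, 58, 685]);
translate([1202, 677, 0]) cube([58, 58, 685]);
translate([153, 310, 713]) {
  cube([57, 167, 1986]);
  translate([949, 0, 0]) cube([57, 167, 1986]);
  translate([0, 0, 1986]) cube([1006, 167, 116]);
}
translate([531, -571, 0]) {
  translate([0, 0, 350]) cube([250, 351, 42]);
  cube([48, 48, 350]);
  translate([202, 0, 0]) cube([48, 48, 350]);
  translate([0, 303, 0]) cube([48, 48, 350]);
  translate([202, 303, 0]) cube([48, 48, 350]);
}
translate([531, 1007, 0]) {
  translate([0, 0, 350]) cube([250, 351, 42]);
  cube([48, 48, 350]);
  translate([202, 0, 0]) cube([48, 48, 350]);
  translate([0, 303, 0]) cube([48, 48, 350]);
  translate([202, 303, 0]) cube([48, 48, 350]);
}
translate([-470, 218, 0]) {
  translate([0, 0, 350]) cube([250, 351, 42]);
  cube([48, 48, 350]);
  translate([202, 0, 0]) cube([48, 48, 350]);
  translate([0, 303, 0]) cube([48, 48, 350]);
  translate([202, 303, 0]) cube([48, 48, 350]);
}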